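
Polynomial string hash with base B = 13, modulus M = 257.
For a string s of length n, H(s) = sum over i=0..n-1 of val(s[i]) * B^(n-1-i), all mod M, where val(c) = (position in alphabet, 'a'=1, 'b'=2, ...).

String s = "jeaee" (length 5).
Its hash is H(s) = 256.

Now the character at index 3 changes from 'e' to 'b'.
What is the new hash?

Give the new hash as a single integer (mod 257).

Answer: 217

Derivation:
val('e') = 5, val('b') = 2
Position k = 3, exponent = n-1-k = 1
B^1 mod M = 13^1 mod 257 = 13
Delta = (2 - 5) * 13 mod 257 = 218
New hash = (256 + 218) mod 257 = 217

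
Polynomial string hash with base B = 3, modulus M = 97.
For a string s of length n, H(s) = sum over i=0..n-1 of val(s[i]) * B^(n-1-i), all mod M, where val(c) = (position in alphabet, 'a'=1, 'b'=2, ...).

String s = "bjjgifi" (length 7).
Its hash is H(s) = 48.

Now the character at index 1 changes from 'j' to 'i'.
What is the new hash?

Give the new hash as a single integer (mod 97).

val('j') = 10, val('i') = 9
Position k = 1, exponent = n-1-k = 5
B^5 mod M = 3^5 mod 97 = 49
Delta = (9 - 10) * 49 mod 97 = 48
New hash = (48 + 48) mod 97 = 96

Answer: 96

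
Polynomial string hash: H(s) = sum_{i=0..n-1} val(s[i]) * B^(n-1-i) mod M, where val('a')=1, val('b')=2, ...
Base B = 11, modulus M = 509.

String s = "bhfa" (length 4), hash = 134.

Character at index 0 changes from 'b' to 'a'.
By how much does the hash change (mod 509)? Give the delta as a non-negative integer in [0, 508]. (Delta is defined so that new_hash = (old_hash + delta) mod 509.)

Delta formula: (val(new) - val(old)) * B^(n-1-k) mod M
  val('a') - val('b') = 1 - 2 = -1
  B^(n-1-k) = 11^3 mod 509 = 313
  Delta = -1 * 313 mod 509 = 196

Answer: 196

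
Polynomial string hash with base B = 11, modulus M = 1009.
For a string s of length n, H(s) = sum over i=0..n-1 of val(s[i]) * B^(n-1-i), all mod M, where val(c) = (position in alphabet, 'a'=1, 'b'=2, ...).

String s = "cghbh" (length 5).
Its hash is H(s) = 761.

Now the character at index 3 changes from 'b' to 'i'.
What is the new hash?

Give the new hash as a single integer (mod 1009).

val('b') = 2, val('i') = 9
Position k = 3, exponent = n-1-k = 1
B^1 mod M = 11^1 mod 1009 = 11
Delta = (9 - 2) * 11 mod 1009 = 77
New hash = (761 + 77) mod 1009 = 838

Answer: 838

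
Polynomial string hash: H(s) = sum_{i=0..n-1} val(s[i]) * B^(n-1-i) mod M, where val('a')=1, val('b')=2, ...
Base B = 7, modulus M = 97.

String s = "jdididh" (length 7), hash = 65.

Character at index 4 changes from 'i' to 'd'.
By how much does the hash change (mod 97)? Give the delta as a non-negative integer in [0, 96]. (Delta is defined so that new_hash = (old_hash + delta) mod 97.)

Answer: 46

Derivation:
Delta formula: (val(new) - val(old)) * B^(n-1-k) mod M
  val('d') - val('i') = 4 - 9 = -5
  B^(n-1-k) = 7^2 mod 97 = 49
  Delta = -5 * 49 mod 97 = 46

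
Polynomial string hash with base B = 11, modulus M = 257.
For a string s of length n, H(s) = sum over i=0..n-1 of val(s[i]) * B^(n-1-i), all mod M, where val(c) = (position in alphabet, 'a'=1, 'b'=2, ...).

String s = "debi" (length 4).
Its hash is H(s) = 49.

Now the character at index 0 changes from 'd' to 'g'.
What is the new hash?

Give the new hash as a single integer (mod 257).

Answer: 187

Derivation:
val('d') = 4, val('g') = 7
Position k = 0, exponent = n-1-k = 3
B^3 mod M = 11^3 mod 257 = 46
Delta = (7 - 4) * 46 mod 257 = 138
New hash = (49 + 138) mod 257 = 187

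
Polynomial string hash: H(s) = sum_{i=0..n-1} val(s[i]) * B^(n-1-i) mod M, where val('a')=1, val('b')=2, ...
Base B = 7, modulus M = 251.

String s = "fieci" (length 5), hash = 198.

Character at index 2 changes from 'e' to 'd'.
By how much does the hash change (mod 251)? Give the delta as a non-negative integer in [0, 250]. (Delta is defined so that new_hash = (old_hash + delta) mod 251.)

Delta formula: (val(new) - val(old)) * B^(n-1-k) mod M
  val('d') - val('e') = 4 - 5 = -1
  B^(n-1-k) = 7^2 mod 251 = 49
  Delta = -1 * 49 mod 251 = 202

Answer: 202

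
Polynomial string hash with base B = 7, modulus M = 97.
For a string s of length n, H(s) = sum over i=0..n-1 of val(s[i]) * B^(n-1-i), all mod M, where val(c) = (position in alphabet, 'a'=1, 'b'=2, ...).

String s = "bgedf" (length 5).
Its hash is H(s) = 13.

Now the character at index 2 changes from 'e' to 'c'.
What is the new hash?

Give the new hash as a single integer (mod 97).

val('e') = 5, val('c') = 3
Position k = 2, exponent = n-1-k = 2
B^2 mod M = 7^2 mod 97 = 49
Delta = (3 - 5) * 49 mod 97 = 96
New hash = (13 + 96) mod 97 = 12

Answer: 12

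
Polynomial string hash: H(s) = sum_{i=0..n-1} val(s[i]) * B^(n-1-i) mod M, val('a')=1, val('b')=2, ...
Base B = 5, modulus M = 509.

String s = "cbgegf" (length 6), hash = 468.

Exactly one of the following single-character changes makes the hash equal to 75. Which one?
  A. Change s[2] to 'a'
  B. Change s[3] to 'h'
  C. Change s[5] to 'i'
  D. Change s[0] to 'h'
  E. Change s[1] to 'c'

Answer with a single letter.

Option A: s[2]='g'->'a', delta=(1-7)*5^3 mod 509 = 268, hash=468+268 mod 509 = 227
Option B: s[3]='e'->'h', delta=(8-5)*5^2 mod 509 = 75, hash=468+75 mod 509 = 34
Option C: s[5]='f'->'i', delta=(9-6)*5^0 mod 509 = 3, hash=468+3 mod 509 = 471
Option D: s[0]='c'->'h', delta=(8-3)*5^5 mod 509 = 355, hash=468+355 mod 509 = 314
Option E: s[1]='b'->'c', delta=(3-2)*5^4 mod 509 = 116, hash=468+116 mod 509 = 75 <-- target

Answer: E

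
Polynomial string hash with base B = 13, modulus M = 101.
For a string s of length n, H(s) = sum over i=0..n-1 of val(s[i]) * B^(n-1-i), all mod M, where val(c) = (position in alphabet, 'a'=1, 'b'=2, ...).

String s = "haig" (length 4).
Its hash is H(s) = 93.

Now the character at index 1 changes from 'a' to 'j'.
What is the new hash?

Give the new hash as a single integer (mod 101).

Answer: 99

Derivation:
val('a') = 1, val('j') = 10
Position k = 1, exponent = n-1-k = 2
B^2 mod M = 13^2 mod 101 = 68
Delta = (10 - 1) * 68 mod 101 = 6
New hash = (93 + 6) mod 101 = 99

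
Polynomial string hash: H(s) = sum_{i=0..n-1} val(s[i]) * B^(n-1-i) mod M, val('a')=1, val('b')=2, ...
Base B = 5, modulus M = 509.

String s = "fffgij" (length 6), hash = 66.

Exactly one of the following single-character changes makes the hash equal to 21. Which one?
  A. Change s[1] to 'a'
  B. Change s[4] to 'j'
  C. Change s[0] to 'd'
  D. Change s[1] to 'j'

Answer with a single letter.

Option A: s[1]='f'->'a', delta=(1-6)*5^4 mod 509 = 438, hash=66+438 mod 509 = 504
Option B: s[4]='i'->'j', delta=(10-9)*5^1 mod 509 = 5, hash=66+5 mod 509 = 71
Option C: s[0]='f'->'d', delta=(4-6)*5^5 mod 509 = 367, hash=66+367 mod 509 = 433
Option D: s[1]='f'->'j', delta=(10-6)*5^4 mod 509 = 464, hash=66+464 mod 509 = 21 <-- target

Answer: D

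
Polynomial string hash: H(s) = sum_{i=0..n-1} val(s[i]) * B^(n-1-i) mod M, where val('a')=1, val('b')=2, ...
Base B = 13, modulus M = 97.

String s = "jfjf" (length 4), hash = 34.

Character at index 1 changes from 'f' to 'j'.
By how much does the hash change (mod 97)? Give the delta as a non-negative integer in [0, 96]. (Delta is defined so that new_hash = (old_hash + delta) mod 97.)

Delta formula: (val(new) - val(old)) * B^(n-1-k) mod M
  val('j') - val('f') = 10 - 6 = 4
  B^(n-1-k) = 13^2 mod 97 = 72
  Delta = 4 * 72 mod 97 = 94

Answer: 94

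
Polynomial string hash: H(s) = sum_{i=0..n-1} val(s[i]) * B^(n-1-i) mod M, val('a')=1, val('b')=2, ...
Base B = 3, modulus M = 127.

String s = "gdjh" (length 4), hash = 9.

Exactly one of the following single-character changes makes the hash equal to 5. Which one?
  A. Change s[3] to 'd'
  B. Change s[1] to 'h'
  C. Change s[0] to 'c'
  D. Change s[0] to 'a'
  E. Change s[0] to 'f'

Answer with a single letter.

Answer: A

Derivation:
Option A: s[3]='h'->'d', delta=(4-8)*3^0 mod 127 = 123, hash=9+123 mod 127 = 5 <-- target
Option B: s[1]='d'->'h', delta=(8-4)*3^2 mod 127 = 36, hash=9+36 mod 127 = 45
Option C: s[0]='g'->'c', delta=(3-7)*3^3 mod 127 = 19, hash=9+19 mod 127 = 28
Option D: s[0]='g'->'a', delta=(1-7)*3^3 mod 127 = 92, hash=9+92 mod 127 = 101
Option E: s[0]='g'->'f', delta=(6-7)*3^3 mod 127 = 100, hash=9+100 mod 127 = 109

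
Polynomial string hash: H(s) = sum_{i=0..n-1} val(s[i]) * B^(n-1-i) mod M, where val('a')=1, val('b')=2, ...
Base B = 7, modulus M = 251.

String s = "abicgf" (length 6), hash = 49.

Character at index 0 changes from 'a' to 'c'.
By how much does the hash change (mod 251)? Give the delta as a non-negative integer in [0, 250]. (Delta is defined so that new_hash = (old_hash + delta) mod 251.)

Answer: 231

Derivation:
Delta formula: (val(new) - val(old)) * B^(n-1-k) mod M
  val('c') - val('a') = 3 - 1 = 2
  B^(n-1-k) = 7^5 mod 251 = 241
  Delta = 2 * 241 mod 251 = 231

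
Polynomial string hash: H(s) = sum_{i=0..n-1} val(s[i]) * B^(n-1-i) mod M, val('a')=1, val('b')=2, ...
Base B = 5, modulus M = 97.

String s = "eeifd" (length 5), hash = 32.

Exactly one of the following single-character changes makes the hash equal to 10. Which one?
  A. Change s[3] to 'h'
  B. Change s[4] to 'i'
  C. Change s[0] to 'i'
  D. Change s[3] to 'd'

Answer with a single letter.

Option A: s[3]='f'->'h', delta=(8-6)*5^1 mod 97 = 10, hash=32+10 mod 97 = 42
Option B: s[4]='d'->'i', delta=(9-4)*5^0 mod 97 = 5, hash=32+5 mod 97 = 37
Option C: s[0]='e'->'i', delta=(9-5)*5^4 mod 97 = 75, hash=32+75 mod 97 = 10 <-- target
Option D: s[3]='f'->'d', delta=(4-6)*5^1 mod 97 = 87, hash=32+87 mod 97 = 22

Answer: C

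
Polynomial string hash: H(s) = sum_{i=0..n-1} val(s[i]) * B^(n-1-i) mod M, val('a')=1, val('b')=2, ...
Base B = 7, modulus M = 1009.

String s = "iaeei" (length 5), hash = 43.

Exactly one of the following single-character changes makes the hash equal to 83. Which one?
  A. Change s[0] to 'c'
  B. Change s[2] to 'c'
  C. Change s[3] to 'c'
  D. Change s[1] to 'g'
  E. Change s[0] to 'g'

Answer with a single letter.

Option A: s[0]='i'->'c', delta=(3-9)*7^4 mod 1009 = 729, hash=43+729 mod 1009 = 772
Option B: s[2]='e'->'c', delta=(3-5)*7^2 mod 1009 = 911, hash=43+911 mod 1009 = 954
Option C: s[3]='e'->'c', delta=(3-5)*7^1 mod 1009 = 995, hash=43+995 mod 1009 = 29
Option D: s[1]='a'->'g', delta=(7-1)*7^3 mod 1009 = 40, hash=43+40 mod 1009 = 83 <-- target
Option E: s[0]='i'->'g', delta=(7-9)*7^4 mod 1009 = 243, hash=43+243 mod 1009 = 286

Answer: D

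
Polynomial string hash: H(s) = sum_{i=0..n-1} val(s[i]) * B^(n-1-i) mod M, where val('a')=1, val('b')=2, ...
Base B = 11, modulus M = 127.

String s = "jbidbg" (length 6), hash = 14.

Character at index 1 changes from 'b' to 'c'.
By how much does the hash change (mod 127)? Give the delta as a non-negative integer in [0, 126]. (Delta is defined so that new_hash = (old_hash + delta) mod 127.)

Delta formula: (val(new) - val(old)) * B^(n-1-k) mod M
  val('c') - val('b') = 3 - 2 = 1
  B^(n-1-k) = 11^4 mod 127 = 36
  Delta = 1 * 36 mod 127 = 36

Answer: 36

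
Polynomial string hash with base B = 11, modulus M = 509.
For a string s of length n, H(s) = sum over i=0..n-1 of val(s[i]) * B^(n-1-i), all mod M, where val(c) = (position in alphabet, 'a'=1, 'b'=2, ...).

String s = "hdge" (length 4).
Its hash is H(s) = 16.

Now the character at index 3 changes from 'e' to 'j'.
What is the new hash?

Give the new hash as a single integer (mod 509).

Answer: 21

Derivation:
val('e') = 5, val('j') = 10
Position k = 3, exponent = n-1-k = 0
B^0 mod M = 11^0 mod 509 = 1
Delta = (10 - 5) * 1 mod 509 = 5
New hash = (16 + 5) mod 509 = 21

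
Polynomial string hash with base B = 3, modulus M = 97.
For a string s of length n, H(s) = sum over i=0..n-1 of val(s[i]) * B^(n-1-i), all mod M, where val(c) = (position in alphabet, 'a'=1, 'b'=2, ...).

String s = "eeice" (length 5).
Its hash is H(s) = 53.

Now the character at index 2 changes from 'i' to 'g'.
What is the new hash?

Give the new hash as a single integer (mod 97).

Answer: 35

Derivation:
val('i') = 9, val('g') = 7
Position k = 2, exponent = n-1-k = 2
B^2 mod M = 3^2 mod 97 = 9
Delta = (7 - 9) * 9 mod 97 = 79
New hash = (53 + 79) mod 97 = 35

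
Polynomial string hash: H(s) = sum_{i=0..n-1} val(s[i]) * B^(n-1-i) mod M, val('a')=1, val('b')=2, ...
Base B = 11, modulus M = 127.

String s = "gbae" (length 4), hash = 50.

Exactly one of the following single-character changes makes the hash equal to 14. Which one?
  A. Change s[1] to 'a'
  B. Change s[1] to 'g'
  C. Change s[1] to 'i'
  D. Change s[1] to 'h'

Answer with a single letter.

Option A: s[1]='b'->'a', delta=(1-2)*11^2 mod 127 = 6, hash=50+6 mod 127 = 56
Option B: s[1]='b'->'g', delta=(7-2)*11^2 mod 127 = 97, hash=50+97 mod 127 = 20
Option C: s[1]='b'->'i', delta=(9-2)*11^2 mod 127 = 85, hash=50+85 mod 127 = 8
Option D: s[1]='b'->'h', delta=(8-2)*11^2 mod 127 = 91, hash=50+91 mod 127 = 14 <-- target

Answer: D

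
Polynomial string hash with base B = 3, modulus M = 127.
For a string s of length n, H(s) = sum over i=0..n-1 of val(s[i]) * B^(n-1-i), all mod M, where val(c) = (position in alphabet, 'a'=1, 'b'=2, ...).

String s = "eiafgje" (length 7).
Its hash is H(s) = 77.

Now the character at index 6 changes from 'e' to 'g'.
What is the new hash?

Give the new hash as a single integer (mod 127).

Answer: 79

Derivation:
val('e') = 5, val('g') = 7
Position k = 6, exponent = n-1-k = 0
B^0 mod M = 3^0 mod 127 = 1
Delta = (7 - 5) * 1 mod 127 = 2
New hash = (77 + 2) mod 127 = 79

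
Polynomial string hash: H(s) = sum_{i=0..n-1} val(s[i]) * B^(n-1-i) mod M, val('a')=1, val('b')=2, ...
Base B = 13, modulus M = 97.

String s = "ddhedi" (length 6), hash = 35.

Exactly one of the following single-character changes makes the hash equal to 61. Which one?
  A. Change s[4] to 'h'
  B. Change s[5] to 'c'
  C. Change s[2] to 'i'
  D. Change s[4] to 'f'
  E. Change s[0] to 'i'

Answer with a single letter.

Option A: s[4]='d'->'h', delta=(8-4)*13^1 mod 97 = 52, hash=35+52 mod 97 = 87
Option B: s[5]='i'->'c', delta=(3-9)*13^0 mod 97 = 91, hash=35+91 mod 97 = 29
Option C: s[2]='h'->'i', delta=(9-8)*13^3 mod 97 = 63, hash=35+63 mod 97 = 1
Option D: s[4]='d'->'f', delta=(6-4)*13^1 mod 97 = 26, hash=35+26 mod 97 = 61 <-- target
Option E: s[0]='d'->'i', delta=(9-4)*13^5 mod 97 = 79, hash=35+79 mod 97 = 17

Answer: D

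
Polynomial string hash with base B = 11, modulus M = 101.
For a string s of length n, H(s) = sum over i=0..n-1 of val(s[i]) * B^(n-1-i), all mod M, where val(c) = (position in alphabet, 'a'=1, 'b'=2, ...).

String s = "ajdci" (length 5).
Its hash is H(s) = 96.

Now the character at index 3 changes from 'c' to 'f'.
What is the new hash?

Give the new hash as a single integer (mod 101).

val('c') = 3, val('f') = 6
Position k = 3, exponent = n-1-k = 1
B^1 mod M = 11^1 mod 101 = 11
Delta = (6 - 3) * 11 mod 101 = 33
New hash = (96 + 33) mod 101 = 28

Answer: 28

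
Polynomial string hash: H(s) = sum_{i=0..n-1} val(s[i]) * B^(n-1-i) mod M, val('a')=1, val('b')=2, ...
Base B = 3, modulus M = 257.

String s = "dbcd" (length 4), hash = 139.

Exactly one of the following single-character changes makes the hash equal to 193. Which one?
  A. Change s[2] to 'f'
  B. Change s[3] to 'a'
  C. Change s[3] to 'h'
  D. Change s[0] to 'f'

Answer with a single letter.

Answer: D

Derivation:
Option A: s[2]='c'->'f', delta=(6-3)*3^1 mod 257 = 9, hash=139+9 mod 257 = 148
Option B: s[3]='d'->'a', delta=(1-4)*3^0 mod 257 = 254, hash=139+254 mod 257 = 136
Option C: s[3]='d'->'h', delta=(8-4)*3^0 mod 257 = 4, hash=139+4 mod 257 = 143
Option D: s[0]='d'->'f', delta=(6-4)*3^3 mod 257 = 54, hash=139+54 mod 257 = 193 <-- target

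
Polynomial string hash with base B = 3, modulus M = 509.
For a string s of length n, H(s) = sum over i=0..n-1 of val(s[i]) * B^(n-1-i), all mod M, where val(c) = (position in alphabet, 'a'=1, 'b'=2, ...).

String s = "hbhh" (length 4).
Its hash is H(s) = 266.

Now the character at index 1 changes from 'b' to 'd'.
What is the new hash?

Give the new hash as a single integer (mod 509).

Answer: 284

Derivation:
val('b') = 2, val('d') = 4
Position k = 1, exponent = n-1-k = 2
B^2 mod M = 3^2 mod 509 = 9
Delta = (4 - 2) * 9 mod 509 = 18
New hash = (266 + 18) mod 509 = 284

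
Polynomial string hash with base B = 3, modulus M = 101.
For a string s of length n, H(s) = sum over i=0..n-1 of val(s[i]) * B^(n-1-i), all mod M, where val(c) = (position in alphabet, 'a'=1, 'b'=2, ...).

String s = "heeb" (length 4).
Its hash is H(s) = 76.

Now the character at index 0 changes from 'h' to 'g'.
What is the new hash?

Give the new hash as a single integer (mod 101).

Answer: 49

Derivation:
val('h') = 8, val('g') = 7
Position k = 0, exponent = n-1-k = 3
B^3 mod M = 3^3 mod 101 = 27
Delta = (7 - 8) * 27 mod 101 = 74
New hash = (76 + 74) mod 101 = 49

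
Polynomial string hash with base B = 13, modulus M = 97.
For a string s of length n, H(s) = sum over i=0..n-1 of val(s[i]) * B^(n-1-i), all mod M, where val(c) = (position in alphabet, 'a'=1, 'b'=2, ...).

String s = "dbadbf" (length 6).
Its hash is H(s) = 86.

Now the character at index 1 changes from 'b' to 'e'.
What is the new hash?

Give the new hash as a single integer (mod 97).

val('b') = 2, val('e') = 5
Position k = 1, exponent = n-1-k = 4
B^4 mod M = 13^4 mod 97 = 43
Delta = (5 - 2) * 43 mod 97 = 32
New hash = (86 + 32) mod 97 = 21

Answer: 21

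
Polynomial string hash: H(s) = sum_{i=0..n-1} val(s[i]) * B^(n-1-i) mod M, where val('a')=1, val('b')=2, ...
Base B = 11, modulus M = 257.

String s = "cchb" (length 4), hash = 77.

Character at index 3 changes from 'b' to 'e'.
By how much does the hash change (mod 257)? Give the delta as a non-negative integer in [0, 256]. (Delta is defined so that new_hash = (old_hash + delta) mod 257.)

Delta formula: (val(new) - val(old)) * B^(n-1-k) mod M
  val('e') - val('b') = 5 - 2 = 3
  B^(n-1-k) = 11^0 mod 257 = 1
  Delta = 3 * 1 mod 257 = 3

Answer: 3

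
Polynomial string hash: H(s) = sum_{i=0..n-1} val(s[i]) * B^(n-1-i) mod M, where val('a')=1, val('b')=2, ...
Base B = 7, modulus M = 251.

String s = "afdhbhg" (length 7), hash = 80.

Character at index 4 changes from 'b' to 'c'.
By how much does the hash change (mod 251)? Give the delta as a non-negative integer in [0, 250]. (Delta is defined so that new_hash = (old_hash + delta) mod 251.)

Delta formula: (val(new) - val(old)) * B^(n-1-k) mod M
  val('c') - val('b') = 3 - 2 = 1
  B^(n-1-k) = 7^2 mod 251 = 49
  Delta = 1 * 49 mod 251 = 49

Answer: 49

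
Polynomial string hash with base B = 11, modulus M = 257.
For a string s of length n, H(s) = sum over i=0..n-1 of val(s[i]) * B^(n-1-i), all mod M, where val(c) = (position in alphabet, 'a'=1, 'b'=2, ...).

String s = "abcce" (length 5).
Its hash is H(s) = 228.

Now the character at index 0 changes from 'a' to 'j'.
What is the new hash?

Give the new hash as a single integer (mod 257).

val('a') = 1, val('j') = 10
Position k = 0, exponent = n-1-k = 4
B^4 mod M = 11^4 mod 257 = 249
Delta = (10 - 1) * 249 mod 257 = 185
New hash = (228 + 185) mod 257 = 156

Answer: 156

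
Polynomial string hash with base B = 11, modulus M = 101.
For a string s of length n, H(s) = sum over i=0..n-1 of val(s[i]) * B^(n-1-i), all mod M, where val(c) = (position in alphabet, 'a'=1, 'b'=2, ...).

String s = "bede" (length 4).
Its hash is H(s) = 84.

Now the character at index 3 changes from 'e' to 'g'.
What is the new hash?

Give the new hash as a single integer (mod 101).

Answer: 86

Derivation:
val('e') = 5, val('g') = 7
Position k = 3, exponent = n-1-k = 0
B^0 mod M = 11^0 mod 101 = 1
Delta = (7 - 5) * 1 mod 101 = 2
New hash = (84 + 2) mod 101 = 86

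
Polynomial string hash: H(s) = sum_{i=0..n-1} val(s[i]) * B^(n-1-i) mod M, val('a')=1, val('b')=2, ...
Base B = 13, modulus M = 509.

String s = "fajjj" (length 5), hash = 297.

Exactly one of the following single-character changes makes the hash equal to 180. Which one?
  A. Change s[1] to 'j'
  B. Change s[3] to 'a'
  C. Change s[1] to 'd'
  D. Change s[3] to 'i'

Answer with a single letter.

Option A: s[1]='a'->'j', delta=(10-1)*13^3 mod 509 = 431, hash=297+431 mod 509 = 219
Option B: s[3]='j'->'a', delta=(1-10)*13^1 mod 509 = 392, hash=297+392 mod 509 = 180 <-- target
Option C: s[1]='a'->'d', delta=(4-1)*13^3 mod 509 = 483, hash=297+483 mod 509 = 271
Option D: s[3]='j'->'i', delta=(9-10)*13^1 mod 509 = 496, hash=297+496 mod 509 = 284

Answer: B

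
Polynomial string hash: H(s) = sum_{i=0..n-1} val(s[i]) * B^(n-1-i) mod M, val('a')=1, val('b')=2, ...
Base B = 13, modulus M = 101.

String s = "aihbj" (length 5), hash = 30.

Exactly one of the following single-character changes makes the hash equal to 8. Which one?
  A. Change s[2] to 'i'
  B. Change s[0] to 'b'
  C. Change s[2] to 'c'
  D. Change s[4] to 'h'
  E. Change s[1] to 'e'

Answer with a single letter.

Answer: B

Derivation:
Option A: s[2]='h'->'i', delta=(9-8)*13^2 mod 101 = 68, hash=30+68 mod 101 = 98
Option B: s[0]='a'->'b', delta=(2-1)*13^4 mod 101 = 79, hash=30+79 mod 101 = 8 <-- target
Option C: s[2]='h'->'c', delta=(3-8)*13^2 mod 101 = 64, hash=30+64 mod 101 = 94
Option D: s[4]='j'->'h', delta=(8-10)*13^0 mod 101 = 99, hash=30+99 mod 101 = 28
Option E: s[1]='i'->'e', delta=(5-9)*13^3 mod 101 = 100, hash=30+100 mod 101 = 29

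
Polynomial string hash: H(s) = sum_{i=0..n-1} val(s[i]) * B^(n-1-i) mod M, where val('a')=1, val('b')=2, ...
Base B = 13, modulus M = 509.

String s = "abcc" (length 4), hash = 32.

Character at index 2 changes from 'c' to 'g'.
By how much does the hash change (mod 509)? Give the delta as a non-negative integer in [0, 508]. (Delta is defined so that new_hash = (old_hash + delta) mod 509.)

Answer: 52

Derivation:
Delta formula: (val(new) - val(old)) * B^(n-1-k) mod M
  val('g') - val('c') = 7 - 3 = 4
  B^(n-1-k) = 13^1 mod 509 = 13
  Delta = 4 * 13 mod 509 = 52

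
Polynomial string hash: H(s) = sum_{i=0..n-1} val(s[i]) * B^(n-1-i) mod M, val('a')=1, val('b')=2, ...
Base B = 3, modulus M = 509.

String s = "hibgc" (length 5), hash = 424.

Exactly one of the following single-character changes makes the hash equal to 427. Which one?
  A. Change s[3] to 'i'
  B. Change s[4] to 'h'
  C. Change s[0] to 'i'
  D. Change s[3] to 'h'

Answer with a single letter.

Option A: s[3]='g'->'i', delta=(9-7)*3^1 mod 509 = 6, hash=424+6 mod 509 = 430
Option B: s[4]='c'->'h', delta=(8-3)*3^0 mod 509 = 5, hash=424+5 mod 509 = 429
Option C: s[0]='h'->'i', delta=(9-8)*3^4 mod 509 = 81, hash=424+81 mod 509 = 505
Option D: s[3]='g'->'h', delta=(8-7)*3^1 mod 509 = 3, hash=424+3 mod 509 = 427 <-- target

Answer: D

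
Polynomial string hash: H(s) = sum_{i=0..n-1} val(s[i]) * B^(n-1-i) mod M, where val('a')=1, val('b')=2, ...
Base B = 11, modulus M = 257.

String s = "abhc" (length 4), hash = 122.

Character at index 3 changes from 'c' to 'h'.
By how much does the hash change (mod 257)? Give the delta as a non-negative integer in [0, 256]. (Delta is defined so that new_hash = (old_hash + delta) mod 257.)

Answer: 5

Derivation:
Delta formula: (val(new) - val(old)) * B^(n-1-k) mod M
  val('h') - val('c') = 8 - 3 = 5
  B^(n-1-k) = 11^0 mod 257 = 1
  Delta = 5 * 1 mod 257 = 5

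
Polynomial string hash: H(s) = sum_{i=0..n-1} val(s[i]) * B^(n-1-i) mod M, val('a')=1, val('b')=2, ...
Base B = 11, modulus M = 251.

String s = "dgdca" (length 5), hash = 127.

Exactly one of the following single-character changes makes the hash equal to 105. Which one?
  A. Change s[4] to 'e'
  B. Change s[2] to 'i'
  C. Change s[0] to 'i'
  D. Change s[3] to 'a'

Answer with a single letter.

Answer: D

Derivation:
Option A: s[4]='a'->'e', delta=(5-1)*11^0 mod 251 = 4, hash=127+4 mod 251 = 131
Option B: s[2]='d'->'i', delta=(9-4)*11^2 mod 251 = 103, hash=127+103 mod 251 = 230
Option C: s[0]='d'->'i', delta=(9-4)*11^4 mod 251 = 164, hash=127+164 mod 251 = 40
Option D: s[3]='c'->'a', delta=(1-3)*11^1 mod 251 = 229, hash=127+229 mod 251 = 105 <-- target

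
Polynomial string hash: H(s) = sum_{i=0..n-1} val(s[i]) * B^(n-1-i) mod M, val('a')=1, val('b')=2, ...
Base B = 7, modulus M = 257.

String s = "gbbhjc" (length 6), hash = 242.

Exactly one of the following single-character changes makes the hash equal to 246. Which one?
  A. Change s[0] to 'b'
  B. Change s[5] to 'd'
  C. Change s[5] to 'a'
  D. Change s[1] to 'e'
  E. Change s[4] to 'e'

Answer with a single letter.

Answer: A

Derivation:
Option A: s[0]='g'->'b', delta=(2-7)*7^5 mod 257 = 4, hash=242+4 mod 257 = 246 <-- target
Option B: s[5]='c'->'d', delta=(4-3)*7^0 mod 257 = 1, hash=242+1 mod 257 = 243
Option C: s[5]='c'->'a', delta=(1-3)*7^0 mod 257 = 255, hash=242+255 mod 257 = 240
Option D: s[1]='b'->'e', delta=(5-2)*7^4 mod 257 = 7, hash=242+7 mod 257 = 249
Option E: s[4]='j'->'e', delta=(5-10)*7^1 mod 257 = 222, hash=242+222 mod 257 = 207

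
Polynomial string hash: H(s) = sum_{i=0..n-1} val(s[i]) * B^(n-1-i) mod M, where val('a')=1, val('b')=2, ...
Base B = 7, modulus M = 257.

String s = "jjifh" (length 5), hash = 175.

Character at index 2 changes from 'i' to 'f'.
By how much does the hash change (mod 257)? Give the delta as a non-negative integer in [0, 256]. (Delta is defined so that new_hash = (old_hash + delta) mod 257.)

Answer: 110

Derivation:
Delta formula: (val(new) - val(old)) * B^(n-1-k) mod M
  val('f') - val('i') = 6 - 9 = -3
  B^(n-1-k) = 7^2 mod 257 = 49
  Delta = -3 * 49 mod 257 = 110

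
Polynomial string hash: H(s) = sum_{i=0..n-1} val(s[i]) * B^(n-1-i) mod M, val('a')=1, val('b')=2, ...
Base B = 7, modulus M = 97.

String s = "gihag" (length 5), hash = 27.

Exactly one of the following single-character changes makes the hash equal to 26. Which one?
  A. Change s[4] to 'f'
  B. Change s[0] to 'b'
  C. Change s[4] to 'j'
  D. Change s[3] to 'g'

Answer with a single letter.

Option A: s[4]='g'->'f', delta=(6-7)*7^0 mod 97 = 96, hash=27+96 mod 97 = 26 <-- target
Option B: s[0]='g'->'b', delta=(2-7)*7^4 mod 97 = 23, hash=27+23 mod 97 = 50
Option C: s[4]='g'->'j', delta=(10-7)*7^0 mod 97 = 3, hash=27+3 mod 97 = 30
Option D: s[3]='a'->'g', delta=(7-1)*7^1 mod 97 = 42, hash=27+42 mod 97 = 69

Answer: A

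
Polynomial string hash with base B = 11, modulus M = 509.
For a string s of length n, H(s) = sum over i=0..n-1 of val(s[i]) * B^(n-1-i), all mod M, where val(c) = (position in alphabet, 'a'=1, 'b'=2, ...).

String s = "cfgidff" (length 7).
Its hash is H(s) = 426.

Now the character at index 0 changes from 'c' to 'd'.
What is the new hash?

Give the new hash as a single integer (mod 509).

val('c') = 3, val('d') = 4
Position k = 0, exponent = n-1-k = 6
B^6 mod M = 11^6 mod 509 = 241
Delta = (4 - 3) * 241 mod 509 = 241
New hash = (426 + 241) mod 509 = 158

Answer: 158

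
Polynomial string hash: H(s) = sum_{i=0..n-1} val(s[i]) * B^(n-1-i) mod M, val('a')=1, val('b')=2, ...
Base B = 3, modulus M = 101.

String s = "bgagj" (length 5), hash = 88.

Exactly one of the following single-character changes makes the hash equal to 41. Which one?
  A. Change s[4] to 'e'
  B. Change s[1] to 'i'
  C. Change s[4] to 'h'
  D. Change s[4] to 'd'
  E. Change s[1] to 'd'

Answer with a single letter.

Answer: B

Derivation:
Option A: s[4]='j'->'e', delta=(5-10)*3^0 mod 101 = 96, hash=88+96 mod 101 = 83
Option B: s[1]='g'->'i', delta=(9-7)*3^3 mod 101 = 54, hash=88+54 mod 101 = 41 <-- target
Option C: s[4]='j'->'h', delta=(8-10)*3^0 mod 101 = 99, hash=88+99 mod 101 = 86
Option D: s[4]='j'->'d', delta=(4-10)*3^0 mod 101 = 95, hash=88+95 mod 101 = 82
Option E: s[1]='g'->'d', delta=(4-7)*3^3 mod 101 = 20, hash=88+20 mod 101 = 7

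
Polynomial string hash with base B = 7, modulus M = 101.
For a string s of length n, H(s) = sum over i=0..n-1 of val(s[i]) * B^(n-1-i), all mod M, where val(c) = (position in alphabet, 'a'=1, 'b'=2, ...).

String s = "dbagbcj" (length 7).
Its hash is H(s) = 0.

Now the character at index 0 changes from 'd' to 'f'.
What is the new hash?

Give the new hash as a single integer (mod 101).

val('d') = 4, val('f') = 6
Position k = 0, exponent = n-1-k = 6
B^6 mod M = 7^6 mod 101 = 85
Delta = (6 - 4) * 85 mod 101 = 69
New hash = (0 + 69) mod 101 = 69

Answer: 69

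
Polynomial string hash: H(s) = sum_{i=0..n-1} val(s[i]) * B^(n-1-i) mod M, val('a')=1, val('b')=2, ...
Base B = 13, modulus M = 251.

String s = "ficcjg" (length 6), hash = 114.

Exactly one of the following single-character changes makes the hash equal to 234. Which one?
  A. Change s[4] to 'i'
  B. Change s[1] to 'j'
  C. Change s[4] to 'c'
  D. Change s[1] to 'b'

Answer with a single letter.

Option A: s[4]='j'->'i', delta=(9-10)*13^1 mod 251 = 238, hash=114+238 mod 251 = 101
Option B: s[1]='i'->'j', delta=(10-9)*13^4 mod 251 = 198, hash=114+198 mod 251 = 61
Option C: s[4]='j'->'c', delta=(3-10)*13^1 mod 251 = 160, hash=114+160 mod 251 = 23
Option D: s[1]='i'->'b', delta=(2-9)*13^4 mod 251 = 120, hash=114+120 mod 251 = 234 <-- target

Answer: D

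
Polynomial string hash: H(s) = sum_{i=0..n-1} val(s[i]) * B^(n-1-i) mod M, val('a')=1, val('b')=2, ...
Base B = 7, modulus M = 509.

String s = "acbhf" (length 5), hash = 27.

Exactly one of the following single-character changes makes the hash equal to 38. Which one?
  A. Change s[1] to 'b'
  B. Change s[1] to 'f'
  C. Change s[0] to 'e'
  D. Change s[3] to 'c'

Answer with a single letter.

Answer: B

Derivation:
Option A: s[1]='c'->'b', delta=(2-3)*7^3 mod 509 = 166, hash=27+166 mod 509 = 193
Option B: s[1]='c'->'f', delta=(6-3)*7^3 mod 509 = 11, hash=27+11 mod 509 = 38 <-- target
Option C: s[0]='a'->'e', delta=(5-1)*7^4 mod 509 = 442, hash=27+442 mod 509 = 469
Option D: s[3]='h'->'c', delta=(3-8)*7^1 mod 509 = 474, hash=27+474 mod 509 = 501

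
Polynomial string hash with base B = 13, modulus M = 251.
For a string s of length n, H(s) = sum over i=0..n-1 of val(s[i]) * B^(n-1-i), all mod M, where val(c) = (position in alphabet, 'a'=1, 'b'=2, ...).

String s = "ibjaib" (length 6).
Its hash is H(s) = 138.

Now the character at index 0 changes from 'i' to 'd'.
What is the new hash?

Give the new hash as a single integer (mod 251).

val('i') = 9, val('d') = 4
Position k = 0, exponent = n-1-k = 5
B^5 mod M = 13^5 mod 251 = 64
Delta = (4 - 9) * 64 mod 251 = 182
New hash = (138 + 182) mod 251 = 69

Answer: 69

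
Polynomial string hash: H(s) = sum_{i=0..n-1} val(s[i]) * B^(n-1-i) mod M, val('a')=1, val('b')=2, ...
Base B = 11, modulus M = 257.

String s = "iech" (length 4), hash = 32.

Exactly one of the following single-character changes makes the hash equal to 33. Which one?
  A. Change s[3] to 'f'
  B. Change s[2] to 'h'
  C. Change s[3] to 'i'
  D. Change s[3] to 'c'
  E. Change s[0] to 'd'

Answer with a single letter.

Answer: C

Derivation:
Option A: s[3]='h'->'f', delta=(6-8)*11^0 mod 257 = 255, hash=32+255 mod 257 = 30
Option B: s[2]='c'->'h', delta=(8-3)*11^1 mod 257 = 55, hash=32+55 mod 257 = 87
Option C: s[3]='h'->'i', delta=(9-8)*11^0 mod 257 = 1, hash=32+1 mod 257 = 33 <-- target
Option D: s[3]='h'->'c', delta=(3-8)*11^0 mod 257 = 252, hash=32+252 mod 257 = 27
Option E: s[0]='i'->'d', delta=(4-9)*11^3 mod 257 = 27, hash=32+27 mod 257 = 59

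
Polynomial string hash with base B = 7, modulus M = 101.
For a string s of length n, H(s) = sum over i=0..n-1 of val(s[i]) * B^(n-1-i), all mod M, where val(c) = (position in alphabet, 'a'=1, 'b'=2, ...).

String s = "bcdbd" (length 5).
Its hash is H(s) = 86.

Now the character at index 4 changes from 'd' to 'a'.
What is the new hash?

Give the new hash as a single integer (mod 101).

Answer: 83

Derivation:
val('d') = 4, val('a') = 1
Position k = 4, exponent = n-1-k = 0
B^0 mod M = 7^0 mod 101 = 1
Delta = (1 - 4) * 1 mod 101 = 98
New hash = (86 + 98) mod 101 = 83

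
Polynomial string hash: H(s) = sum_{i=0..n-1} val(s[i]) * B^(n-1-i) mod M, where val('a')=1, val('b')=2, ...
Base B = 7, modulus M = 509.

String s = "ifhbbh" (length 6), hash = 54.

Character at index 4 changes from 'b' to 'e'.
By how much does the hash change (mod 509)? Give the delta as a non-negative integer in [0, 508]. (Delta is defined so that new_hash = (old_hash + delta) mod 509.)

Delta formula: (val(new) - val(old)) * B^(n-1-k) mod M
  val('e') - val('b') = 5 - 2 = 3
  B^(n-1-k) = 7^1 mod 509 = 7
  Delta = 3 * 7 mod 509 = 21

Answer: 21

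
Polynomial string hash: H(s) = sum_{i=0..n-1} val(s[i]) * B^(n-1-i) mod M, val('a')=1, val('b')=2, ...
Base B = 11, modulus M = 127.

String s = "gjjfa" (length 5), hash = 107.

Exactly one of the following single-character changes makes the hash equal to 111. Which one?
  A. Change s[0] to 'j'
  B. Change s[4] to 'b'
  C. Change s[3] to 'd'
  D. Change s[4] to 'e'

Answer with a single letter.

Answer: D

Derivation:
Option A: s[0]='g'->'j', delta=(10-7)*11^4 mod 127 = 108, hash=107+108 mod 127 = 88
Option B: s[4]='a'->'b', delta=(2-1)*11^0 mod 127 = 1, hash=107+1 mod 127 = 108
Option C: s[3]='f'->'d', delta=(4-6)*11^1 mod 127 = 105, hash=107+105 mod 127 = 85
Option D: s[4]='a'->'e', delta=(5-1)*11^0 mod 127 = 4, hash=107+4 mod 127 = 111 <-- target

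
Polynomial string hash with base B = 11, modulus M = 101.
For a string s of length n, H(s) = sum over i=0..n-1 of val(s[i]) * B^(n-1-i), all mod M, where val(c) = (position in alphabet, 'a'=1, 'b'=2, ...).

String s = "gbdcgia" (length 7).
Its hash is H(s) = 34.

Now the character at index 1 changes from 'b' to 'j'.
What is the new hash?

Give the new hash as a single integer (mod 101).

Answer: 86

Derivation:
val('b') = 2, val('j') = 10
Position k = 1, exponent = n-1-k = 5
B^5 mod M = 11^5 mod 101 = 57
Delta = (10 - 2) * 57 mod 101 = 52
New hash = (34 + 52) mod 101 = 86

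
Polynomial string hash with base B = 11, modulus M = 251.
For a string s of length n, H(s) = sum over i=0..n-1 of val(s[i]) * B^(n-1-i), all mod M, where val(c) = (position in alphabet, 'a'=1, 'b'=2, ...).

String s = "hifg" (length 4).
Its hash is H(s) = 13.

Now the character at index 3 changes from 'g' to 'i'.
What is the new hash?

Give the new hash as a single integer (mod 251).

Answer: 15

Derivation:
val('g') = 7, val('i') = 9
Position k = 3, exponent = n-1-k = 0
B^0 mod M = 11^0 mod 251 = 1
Delta = (9 - 7) * 1 mod 251 = 2
New hash = (13 + 2) mod 251 = 15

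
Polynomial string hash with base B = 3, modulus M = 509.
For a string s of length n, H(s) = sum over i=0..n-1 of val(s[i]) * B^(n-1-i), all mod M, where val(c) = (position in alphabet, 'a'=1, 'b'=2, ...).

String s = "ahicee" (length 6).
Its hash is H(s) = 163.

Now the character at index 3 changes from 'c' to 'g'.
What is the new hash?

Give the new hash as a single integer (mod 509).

Answer: 199

Derivation:
val('c') = 3, val('g') = 7
Position k = 3, exponent = n-1-k = 2
B^2 mod M = 3^2 mod 509 = 9
Delta = (7 - 3) * 9 mod 509 = 36
New hash = (163 + 36) mod 509 = 199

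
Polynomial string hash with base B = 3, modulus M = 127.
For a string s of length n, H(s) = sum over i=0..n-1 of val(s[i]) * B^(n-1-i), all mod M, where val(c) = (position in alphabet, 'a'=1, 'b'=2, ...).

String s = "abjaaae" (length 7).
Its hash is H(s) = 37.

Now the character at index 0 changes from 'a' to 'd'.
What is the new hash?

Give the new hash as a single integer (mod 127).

val('a') = 1, val('d') = 4
Position k = 0, exponent = n-1-k = 6
B^6 mod M = 3^6 mod 127 = 94
Delta = (4 - 1) * 94 mod 127 = 28
New hash = (37 + 28) mod 127 = 65

Answer: 65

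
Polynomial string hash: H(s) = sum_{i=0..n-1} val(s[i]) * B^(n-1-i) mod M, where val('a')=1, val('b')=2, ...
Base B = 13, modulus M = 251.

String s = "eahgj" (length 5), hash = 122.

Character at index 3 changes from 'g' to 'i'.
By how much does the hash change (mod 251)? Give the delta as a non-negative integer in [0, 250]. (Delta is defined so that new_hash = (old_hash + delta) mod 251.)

Delta formula: (val(new) - val(old)) * B^(n-1-k) mod M
  val('i') - val('g') = 9 - 7 = 2
  B^(n-1-k) = 13^1 mod 251 = 13
  Delta = 2 * 13 mod 251 = 26

Answer: 26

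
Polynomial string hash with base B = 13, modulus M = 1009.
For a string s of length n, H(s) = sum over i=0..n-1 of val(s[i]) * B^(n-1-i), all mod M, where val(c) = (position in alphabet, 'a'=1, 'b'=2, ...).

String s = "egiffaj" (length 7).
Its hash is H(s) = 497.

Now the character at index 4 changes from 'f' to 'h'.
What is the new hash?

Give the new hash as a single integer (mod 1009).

Answer: 835

Derivation:
val('f') = 6, val('h') = 8
Position k = 4, exponent = n-1-k = 2
B^2 mod M = 13^2 mod 1009 = 169
Delta = (8 - 6) * 169 mod 1009 = 338
New hash = (497 + 338) mod 1009 = 835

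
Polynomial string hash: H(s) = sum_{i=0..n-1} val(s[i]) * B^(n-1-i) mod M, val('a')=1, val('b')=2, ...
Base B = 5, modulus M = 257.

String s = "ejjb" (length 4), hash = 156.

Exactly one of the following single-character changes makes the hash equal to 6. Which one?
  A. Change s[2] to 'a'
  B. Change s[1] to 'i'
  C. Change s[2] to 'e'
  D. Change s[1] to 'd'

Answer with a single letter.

Option A: s[2]='j'->'a', delta=(1-10)*5^1 mod 257 = 212, hash=156+212 mod 257 = 111
Option B: s[1]='j'->'i', delta=(9-10)*5^2 mod 257 = 232, hash=156+232 mod 257 = 131
Option C: s[2]='j'->'e', delta=(5-10)*5^1 mod 257 = 232, hash=156+232 mod 257 = 131
Option D: s[1]='j'->'d', delta=(4-10)*5^2 mod 257 = 107, hash=156+107 mod 257 = 6 <-- target

Answer: D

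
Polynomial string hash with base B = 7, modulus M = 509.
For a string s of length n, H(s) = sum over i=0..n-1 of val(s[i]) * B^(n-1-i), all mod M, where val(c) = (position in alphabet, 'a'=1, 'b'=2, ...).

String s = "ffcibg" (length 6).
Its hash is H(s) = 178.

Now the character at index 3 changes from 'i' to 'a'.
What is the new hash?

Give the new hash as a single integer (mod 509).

val('i') = 9, val('a') = 1
Position k = 3, exponent = n-1-k = 2
B^2 mod M = 7^2 mod 509 = 49
Delta = (1 - 9) * 49 mod 509 = 117
New hash = (178 + 117) mod 509 = 295

Answer: 295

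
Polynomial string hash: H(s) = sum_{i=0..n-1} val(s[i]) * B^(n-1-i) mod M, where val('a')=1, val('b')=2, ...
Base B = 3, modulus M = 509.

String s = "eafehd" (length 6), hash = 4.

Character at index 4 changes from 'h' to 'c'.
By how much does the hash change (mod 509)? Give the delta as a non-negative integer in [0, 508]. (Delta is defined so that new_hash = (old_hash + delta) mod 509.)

Answer: 494

Derivation:
Delta formula: (val(new) - val(old)) * B^(n-1-k) mod M
  val('c') - val('h') = 3 - 8 = -5
  B^(n-1-k) = 3^1 mod 509 = 3
  Delta = -5 * 3 mod 509 = 494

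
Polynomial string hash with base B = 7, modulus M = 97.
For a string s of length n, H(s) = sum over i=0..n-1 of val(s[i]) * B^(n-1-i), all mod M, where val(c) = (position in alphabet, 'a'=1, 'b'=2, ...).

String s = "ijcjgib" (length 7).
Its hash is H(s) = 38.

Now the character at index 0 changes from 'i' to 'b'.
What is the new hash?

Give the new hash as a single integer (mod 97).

Answer: 25

Derivation:
val('i') = 9, val('b') = 2
Position k = 0, exponent = n-1-k = 6
B^6 mod M = 7^6 mod 97 = 85
Delta = (2 - 9) * 85 mod 97 = 84
New hash = (38 + 84) mod 97 = 25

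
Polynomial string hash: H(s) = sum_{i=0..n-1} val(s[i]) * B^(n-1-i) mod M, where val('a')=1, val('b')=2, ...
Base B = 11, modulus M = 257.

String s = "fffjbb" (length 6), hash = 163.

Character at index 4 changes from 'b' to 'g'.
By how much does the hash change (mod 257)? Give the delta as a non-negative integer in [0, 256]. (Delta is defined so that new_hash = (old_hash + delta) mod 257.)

Delta formula: (val(new) - val(old)) * B^(n-1-k) mod M
  val('g') - val('b') = 7 - 2 = 5
  B^(n-1-k) = 11^1 mod 257 = 11
  Delta = 5 * 11 mod 257 = 55

Answer: 55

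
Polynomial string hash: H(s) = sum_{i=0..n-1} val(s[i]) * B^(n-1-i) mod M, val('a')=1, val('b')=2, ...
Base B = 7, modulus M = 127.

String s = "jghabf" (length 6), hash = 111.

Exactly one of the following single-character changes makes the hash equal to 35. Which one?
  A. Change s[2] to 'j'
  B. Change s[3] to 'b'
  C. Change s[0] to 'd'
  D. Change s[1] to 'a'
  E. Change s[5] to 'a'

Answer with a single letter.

Option A: s[2]='h'->'j', delta=(10-8)*7^3 mod 127 = 51, hash=111+51 mod 127 = 35 <-- target
Option B: s[3]='a'->'b', delta=(2-1)*7^2 mod 127 = 49, hash=111+49 mod 127 = 33
Option C: s[0]='j'->'d', delta=(4-10)*7^5 mod 127 = 123, hash=111+123 mod 127 = 107
Option D: s[1]='g'->'a', delta=(1-7)*7^4 mod 127 = 72, hash=111+72 mod 127 = 56
Option E: s[5]='f'->'a', delta=(1-6)*7^0 mod 127 = 122, hash=111+122 mod 127 = 106

Answer: A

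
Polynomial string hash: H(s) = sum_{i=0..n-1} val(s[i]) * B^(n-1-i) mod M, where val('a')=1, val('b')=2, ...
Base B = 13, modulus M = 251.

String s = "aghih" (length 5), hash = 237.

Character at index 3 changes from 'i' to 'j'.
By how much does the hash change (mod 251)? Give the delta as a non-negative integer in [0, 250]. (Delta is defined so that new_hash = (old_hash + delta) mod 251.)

Delta formula: (val(new) - val(old)) * B^(n-1-k) mod M
  val('j') - val('i') = 10 - 9 = 1
  B^(n-1-k) = 13^1 mod 251 = 13
  Delta = 1 * 13 mod 251 = 13

Answer: 13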